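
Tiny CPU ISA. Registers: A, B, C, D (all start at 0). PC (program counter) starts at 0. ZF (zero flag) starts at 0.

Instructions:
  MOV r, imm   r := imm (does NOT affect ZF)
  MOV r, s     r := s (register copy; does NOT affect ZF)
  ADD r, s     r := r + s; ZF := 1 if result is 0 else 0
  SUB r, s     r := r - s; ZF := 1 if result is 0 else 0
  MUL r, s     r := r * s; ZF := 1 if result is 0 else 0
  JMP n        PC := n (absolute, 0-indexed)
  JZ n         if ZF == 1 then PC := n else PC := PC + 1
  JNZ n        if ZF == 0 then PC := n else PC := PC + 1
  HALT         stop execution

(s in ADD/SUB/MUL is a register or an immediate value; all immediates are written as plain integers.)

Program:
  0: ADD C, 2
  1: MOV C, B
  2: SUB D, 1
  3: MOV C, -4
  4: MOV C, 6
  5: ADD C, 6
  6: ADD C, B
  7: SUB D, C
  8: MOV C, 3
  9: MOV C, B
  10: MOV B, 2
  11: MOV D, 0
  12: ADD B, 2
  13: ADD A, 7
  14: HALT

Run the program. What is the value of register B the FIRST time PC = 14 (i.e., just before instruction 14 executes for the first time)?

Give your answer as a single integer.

Step 1: PC=0 exec 'ADD C, 2'. After: A=0 B=0 C=2 D=0 ZF=0 PC=1
Step 2: PC=1 exec 'MOV C, B'. After: A=0 B=0 C=0 D=0 ZF=0 PC=2
Step 3: PC=2 exec 'SUB D, 1'. After: A=0 B=0 C=0 D=-1 ZF=0 PC=3
Step 4: PC=3 exec 'MOV C, -4'. After: A=0 B=0 C=-4 D=-1 ZF=0 PC=4
Step 5: PC=4 exec 'MOV C, 6'. After: A=0 B=0 C=6 D=-1 ZF=0 PC=5
Step 6: PC=5 exec 'ADD C, 6'. After: A=0 B=0 C=12 D=-1 ZF=0 PC=6
Step 7: PC=6 exec 'ADD C, B'. After: A=0 B=0 C=12 D=-1 ZF=0 PC=7
Step 8: PC=7 exec 'SUB D, C'. After: A=0 B=0 C=12 D=-13 ZF=0 PC=8
Step 9: PC=8 exec 'MOV C, 3'. After: A=0 B=0 C=3 D=-13 ZF=0 PC=9
Step 10: PC=9 exec 'MOV C, B'. After: A=0 B=0 C=0 D=-13 ZF=0 PC=10
Step 11: PC=10 exec 'MOV B, 2'. After: A=0 B=2 C=0 D=-13 ZF=0 PC=11
Step 12: PC=11 exec 'MOV D, 0'. After: A=0 B=2 C=0 D=0 ZF=0 PC=12
Step 13: PC=12 exec 'ADD B, 2'. After: A=0 B=4 C=0 D=0 ZF=0 PC=13
Step 14: PC=13 exec 'ADD A, 7'. After: A=7 B=4 C=0 D=0 ZF=0 PC=14
First time PC=14: B=4

4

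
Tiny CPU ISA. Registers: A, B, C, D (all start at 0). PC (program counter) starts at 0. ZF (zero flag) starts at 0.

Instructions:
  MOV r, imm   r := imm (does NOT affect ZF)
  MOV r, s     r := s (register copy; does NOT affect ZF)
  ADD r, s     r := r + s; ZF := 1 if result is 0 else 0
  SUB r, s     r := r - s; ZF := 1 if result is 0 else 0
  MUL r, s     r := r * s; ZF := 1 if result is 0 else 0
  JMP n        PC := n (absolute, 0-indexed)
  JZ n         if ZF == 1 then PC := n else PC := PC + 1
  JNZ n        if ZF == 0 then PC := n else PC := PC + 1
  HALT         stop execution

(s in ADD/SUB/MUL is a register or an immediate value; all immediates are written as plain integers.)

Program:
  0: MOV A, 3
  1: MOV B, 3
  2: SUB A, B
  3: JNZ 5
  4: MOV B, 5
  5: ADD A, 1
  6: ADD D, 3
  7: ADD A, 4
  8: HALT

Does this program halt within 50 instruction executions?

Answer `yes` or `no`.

Step 1: PC=0 exec 'MOV A, 3'. After: A=3 B=0 C=0 D=0 ZF=0 PC=1
Step 2: PC=1 exec 'MOV B, 3'. After: A=3 B=3 C=0 D=0 ZF=0 PC=2
Step 3: PC=2 exec 'SUB A, B'. After: A=0 B=3 C=0 D=0 ZF=1 PC=3
Step 4: PC=3 exec 'JNZ 5'. After: A=0 B=3 C=0 D=0 ZF=1 PC=4
Step 5: PC=4 exec 'MOV B, 5'. After: A=0 B=5 C=0 D=0 ZF=1 PC=5
Step 6: PC=5 exec 'ADD A, 1'. After: A=1 B=5 C=0 D=0 ZF=0 PC=6
Step 7: PC=6 exec 'ADD D, 3'. After: A=1 B=5 C=0 D=3 ZF=0 PC=7
Step 8: PC=7 exec 'ADD A, 4'. After: A=5 B=5 C=0 D=3 ZF=0 PC=8
Step 9: PC=8 exec 'HALT'. After: A=5 B=5 C=0 D=3 ZF=0 PC=8 HALTED

Answer: yes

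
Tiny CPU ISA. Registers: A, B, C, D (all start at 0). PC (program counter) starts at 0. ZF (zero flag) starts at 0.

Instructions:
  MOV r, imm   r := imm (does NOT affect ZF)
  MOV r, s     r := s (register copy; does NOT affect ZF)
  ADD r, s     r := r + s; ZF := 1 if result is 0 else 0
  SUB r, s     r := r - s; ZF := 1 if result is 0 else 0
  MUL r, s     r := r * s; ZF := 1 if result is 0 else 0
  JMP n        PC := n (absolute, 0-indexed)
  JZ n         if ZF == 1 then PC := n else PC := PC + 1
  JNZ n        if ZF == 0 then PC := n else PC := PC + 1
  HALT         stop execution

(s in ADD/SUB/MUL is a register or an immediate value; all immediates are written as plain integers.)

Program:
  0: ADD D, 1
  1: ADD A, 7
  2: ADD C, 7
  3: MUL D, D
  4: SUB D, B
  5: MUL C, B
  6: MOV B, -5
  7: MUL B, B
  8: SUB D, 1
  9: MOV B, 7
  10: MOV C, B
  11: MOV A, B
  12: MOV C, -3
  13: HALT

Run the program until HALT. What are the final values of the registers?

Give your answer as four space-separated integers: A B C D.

Step 1: PC=0 exec 'ADD D, 1'. After: A=0 B=0 C=0 D=1 ZF=0 PC=1
Step 2: PC=1 exec 'ADD A, 7'. After: A=7 B=0 C=0 D=1 ZF=0 PC=2
Step 3: PC=2 exec 'ADD C, 7'. After: A=7 B=0 C=7 D=1 ZF=0 PC=3
Step 4: PC=3 exec 'MUL D, D'. After: A=7 B=0 C=7 D=1 ZF=0 PC=4
Step 5: PC=4 exec 'SUB D, B'. After: A=7 B=0 C=7 D=1 ZF=0 PC=5
Step 6: PC=5 exec 'MUL C, B'. After: A=7 B=0 C=0 D=1 ZF=1 PC=6
Step 7: PC=6 exec 'MOV B, -5'. After: A=7 B=-5 C=0 D=1 ZF=1 PC=7
Step 8: PC=7 exec 'MUL B, B'. After: A=7 B=25 C=0 D=1 ZF=0 PC=8
Step 9: PC=8 exec 'SUB D, 1'. After: A=7 B=25 C=0 D=0 ZF=1 PC=9
Step 10: PC=9 exec 'MOV B, 7'. After: A=7 B=7 C=0 D=0 ZF=1 PC=10
Step 11: PC=10 exec 'MOV C, B'. After: A=7 B=7 C=7 D=0 ZF=1 PC=11
Step 12: PC=11 exec 'MOV A, B'. After: A=7 B=7 C=7 D=0 ZF=1 PC=12
Step 13: PC=12 exec 'MOV C, -3'. After: A=7 B=7 C=-3 D=0 ZF=1 PC=13
Step 14: PC=13 exec 'HALT'. After: A=7 B=7 C=-3 D=0 ZF=1 PC=13 HALTED

Answer: 7 7 -3 0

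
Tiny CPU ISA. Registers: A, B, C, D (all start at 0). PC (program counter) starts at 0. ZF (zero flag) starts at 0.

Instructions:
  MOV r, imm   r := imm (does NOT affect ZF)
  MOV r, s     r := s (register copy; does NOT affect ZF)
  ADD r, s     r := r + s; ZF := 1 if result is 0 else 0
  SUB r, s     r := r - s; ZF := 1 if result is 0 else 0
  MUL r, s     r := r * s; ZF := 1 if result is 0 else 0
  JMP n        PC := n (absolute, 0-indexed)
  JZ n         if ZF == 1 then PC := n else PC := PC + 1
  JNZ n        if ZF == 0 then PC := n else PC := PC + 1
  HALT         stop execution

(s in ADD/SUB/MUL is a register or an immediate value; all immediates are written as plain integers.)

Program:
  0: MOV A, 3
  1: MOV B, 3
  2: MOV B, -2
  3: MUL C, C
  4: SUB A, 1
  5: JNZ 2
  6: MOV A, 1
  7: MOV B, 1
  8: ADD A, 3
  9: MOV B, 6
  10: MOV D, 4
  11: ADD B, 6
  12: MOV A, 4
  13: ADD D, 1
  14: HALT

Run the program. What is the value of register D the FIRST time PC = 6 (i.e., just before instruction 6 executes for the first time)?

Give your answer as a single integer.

Step 1: PC=0 exec 'MOV A, 3'. After: A=3 B=0 C=0 D=0 ZF=0 PC=1
Step 2: PC=1 exec 'MOV B, 3'. After: A=3 B=3 C=0 D=0 ZF=0 PC=2
Step 3: PC=2 exec 'MOV B, -2'. After: A=3 B=-2 C=0 D=0 ZF=0 PC=3
Step 4: PC=3 exec 'MUL C, C'. After: A=3 B=-2 C=0 D=0 ZF=1 PC=4
Step 5: PC=4 exec 'SUB A, 1'. After: A=2 B=-2 C=0 D=0 ZF=0 PC=5
Step 6: PC=5 exec 'JNZ 2'. After: A=2 B=-2 C=0 D=0 ZF=0 PC=2
Step 7: PC=2 exec 'MOV B, -2'. After: A=2 B=-2 C=0 D=0 ZF=0 PC=3
Step 8: PC=3 exec 'MUL C, C'. After: A=2 B=-2 C=0 D=0 ZF=1 PC=4
Step 9: PC=4 exec 'SUB A, 1'. After: A=1 B=-2 C=0 D=0 ZF=0 PC=5
Step 10: PC=5 exec 'JNZ 2'. After: A=1 B=-2 C=0 D=0 ZF=0 PC=2
Step 11: PC=2 exec 'MOV B, -2'. After: A=1 B=-2 C=0 D=0 ZF=0 PC=3
Step 12: PC=3 exec 'MUL C, C'. After: A=1 B=-2 C=0 D=0 ZF=1 PC=4
Step 13: PC=4 exec 'SUB A, 1'. After: A=0 B=-2 C=0 D=0 ZF=1 PC=5
Step 14: PC=5 exec 'JNZ 2'. After: A=0 B=-2 C=0 D=0 ZF=1 PC=6
First time PC=6: D=0

0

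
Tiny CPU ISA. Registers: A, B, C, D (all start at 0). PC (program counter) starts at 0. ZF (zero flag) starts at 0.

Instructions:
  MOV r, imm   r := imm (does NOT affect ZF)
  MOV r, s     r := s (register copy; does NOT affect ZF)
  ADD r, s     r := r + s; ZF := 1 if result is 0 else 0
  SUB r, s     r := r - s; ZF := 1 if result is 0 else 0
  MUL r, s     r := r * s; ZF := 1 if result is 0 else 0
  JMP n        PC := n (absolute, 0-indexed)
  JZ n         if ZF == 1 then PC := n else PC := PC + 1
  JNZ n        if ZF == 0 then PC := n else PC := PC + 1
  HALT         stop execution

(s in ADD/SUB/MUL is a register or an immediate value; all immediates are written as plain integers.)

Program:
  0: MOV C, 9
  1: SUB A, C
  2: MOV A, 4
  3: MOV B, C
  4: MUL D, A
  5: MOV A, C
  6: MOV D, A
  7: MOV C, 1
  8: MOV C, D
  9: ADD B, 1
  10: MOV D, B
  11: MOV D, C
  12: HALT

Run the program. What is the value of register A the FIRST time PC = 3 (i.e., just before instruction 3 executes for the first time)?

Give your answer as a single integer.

Step 1: PC=0 exec 'MOV C, 9'. After: A=0 B=0 C=9 D=0 ZF=0 PC=1
Step 2: PC=1 exec 'SUB A, C'. After: A=-9 B=0 C=9 D=0 ZF=0 PC=2
Step 3: PC=2 exec 'MOV A, 4'. After: A=4 B=0 C=9 D=0 ZF=0 PC=3
First time PC=3: A=4

4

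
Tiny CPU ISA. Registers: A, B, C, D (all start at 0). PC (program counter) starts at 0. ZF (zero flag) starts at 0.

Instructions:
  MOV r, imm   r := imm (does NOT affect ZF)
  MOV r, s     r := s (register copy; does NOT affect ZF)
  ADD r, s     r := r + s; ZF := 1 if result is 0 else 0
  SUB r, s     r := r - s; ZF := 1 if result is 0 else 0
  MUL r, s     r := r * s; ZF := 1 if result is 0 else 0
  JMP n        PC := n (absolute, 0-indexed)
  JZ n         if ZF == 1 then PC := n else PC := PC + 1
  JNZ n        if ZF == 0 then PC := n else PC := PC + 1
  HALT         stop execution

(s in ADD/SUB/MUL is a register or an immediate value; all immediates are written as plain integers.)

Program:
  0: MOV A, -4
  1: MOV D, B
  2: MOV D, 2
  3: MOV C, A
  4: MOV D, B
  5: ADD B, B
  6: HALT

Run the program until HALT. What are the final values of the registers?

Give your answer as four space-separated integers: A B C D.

Answer: -4 0 -4 0

Derivation:
Step 1: PC=0 exec 'MOV A, -4'. After: A=-4 B=0 C=0 D=0 ZF=0 PC=1
Step 2: PC=1 exec 'MOV D, B'. After: A=-4 B=0 C=0 D=0 ZF=0 PC=2
Step 3: PC=2 exec 'MOV D, 2'. After: A=-4 B=0 C=0 D=2 ZF=0 PC=3
Step 4: PC=3 exec 'MOV C, A'. After: A=-4 B=0 C=-4 D=2 ZF=0 PC=4
Step 5: PC=4 exec 'MOV D, B'. After: A=-4 B=0 C=-4 D=0 ZF=0 PC=5
Step 6: PC=5 exec 'ADD B, B'. After: A=-4 B=0 C=-4 D=0 ZF=1 PC=6
Step 7: PC=6 exec 'HALT'. After: A=-4 B=0 C=-4 D=0 ZF=1 PC=6 HALTED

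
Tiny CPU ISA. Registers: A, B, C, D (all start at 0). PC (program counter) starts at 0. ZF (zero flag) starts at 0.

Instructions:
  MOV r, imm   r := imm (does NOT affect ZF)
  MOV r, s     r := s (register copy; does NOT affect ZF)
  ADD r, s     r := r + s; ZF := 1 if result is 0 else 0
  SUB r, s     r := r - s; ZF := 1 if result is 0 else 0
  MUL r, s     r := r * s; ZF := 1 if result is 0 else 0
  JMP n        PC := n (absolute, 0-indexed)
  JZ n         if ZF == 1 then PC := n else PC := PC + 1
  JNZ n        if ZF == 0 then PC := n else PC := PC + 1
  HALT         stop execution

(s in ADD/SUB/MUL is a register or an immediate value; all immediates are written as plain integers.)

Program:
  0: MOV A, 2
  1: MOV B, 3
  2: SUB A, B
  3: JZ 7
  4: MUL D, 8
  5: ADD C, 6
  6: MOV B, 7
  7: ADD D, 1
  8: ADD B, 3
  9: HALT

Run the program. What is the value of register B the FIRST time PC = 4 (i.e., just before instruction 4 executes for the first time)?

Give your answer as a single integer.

Step 1: PC=0 exec 'MOV A, 2'. After: A=2 B=0 C=0 D=0 ZF=0 PC=1
Step 2: PC=1 exec 'MOV B, 3'. After: A=2 B=3 C=0 D=0 ZF=0 PC=2
Step 3: PC=2 exec 'SUB A, B'. After: A=-1 B=3 C=0 D=0 ZF=0 PC=3
Step 4: PC=3 exec 'JZ 7'. After: A=-1 B=3 C=0 D=0 ZF=0 PC=4
First time PC=4: B=3

3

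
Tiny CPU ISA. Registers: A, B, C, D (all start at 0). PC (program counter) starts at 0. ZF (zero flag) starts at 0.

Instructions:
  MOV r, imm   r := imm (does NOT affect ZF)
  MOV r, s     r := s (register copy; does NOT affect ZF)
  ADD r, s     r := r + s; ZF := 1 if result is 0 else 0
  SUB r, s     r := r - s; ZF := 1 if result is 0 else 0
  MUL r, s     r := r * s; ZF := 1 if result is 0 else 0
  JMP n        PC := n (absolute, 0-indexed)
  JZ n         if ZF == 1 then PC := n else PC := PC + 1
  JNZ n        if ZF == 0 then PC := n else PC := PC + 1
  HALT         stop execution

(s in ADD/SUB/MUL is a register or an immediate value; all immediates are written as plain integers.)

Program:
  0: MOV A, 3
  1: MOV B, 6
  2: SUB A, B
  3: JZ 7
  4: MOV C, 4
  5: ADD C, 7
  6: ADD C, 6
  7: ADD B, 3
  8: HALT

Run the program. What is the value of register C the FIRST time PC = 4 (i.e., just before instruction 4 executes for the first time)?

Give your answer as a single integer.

Step 1: PC=0 exec 'MOV A, 3'. After: A=3 B=0 C=0 D=0 ZF=0 PC=1
Step 2: PC=1 exec 'MOV B, 6'. After: A=3 B=6 C=0 D=0 ZF=0 PC=2
Step 3: PC=2 exec 'SUB A, B'. After: A=-3 B=6 C=0 D=0 ZF=0 PC=3
Step 4: PC=3 exec 'JZ 7'. After: A=-3 B=6 C=0 D=0 ZF=0 PC=4
First time PC=4: C=0

0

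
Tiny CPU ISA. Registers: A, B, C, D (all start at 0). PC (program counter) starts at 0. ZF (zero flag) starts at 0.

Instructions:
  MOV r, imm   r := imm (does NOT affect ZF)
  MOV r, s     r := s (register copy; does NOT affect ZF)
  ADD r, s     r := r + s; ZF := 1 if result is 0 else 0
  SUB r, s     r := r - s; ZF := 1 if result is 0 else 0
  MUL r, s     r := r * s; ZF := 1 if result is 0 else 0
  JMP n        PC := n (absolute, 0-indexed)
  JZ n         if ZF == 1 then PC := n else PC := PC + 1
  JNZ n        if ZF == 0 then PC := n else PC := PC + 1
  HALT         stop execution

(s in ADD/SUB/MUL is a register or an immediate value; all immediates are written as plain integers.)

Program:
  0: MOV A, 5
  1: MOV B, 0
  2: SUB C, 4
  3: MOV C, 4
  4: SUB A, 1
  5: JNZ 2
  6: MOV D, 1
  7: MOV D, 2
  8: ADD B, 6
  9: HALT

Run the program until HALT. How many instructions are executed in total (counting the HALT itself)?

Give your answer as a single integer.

Answer: 26

Derivation:
Step 1: PC=0 exec 'MOV A, 5'. After: A=5 B=0 C=0 D=0 ZF=0 PC=1
Step 2: PC=1 exec 'MOV B, 0'. After: A=5 B=0 C=0 D=0 ZF=0 PC=2
Step 3: PC=2 exec 'SUB C, 4'. After: A=5 B=0 C=-4 D=0 ZF=0 PC=3
Step 4: PC=3 exec 'MOV C, 4'. After: A=5 B=0 C=4 D=0 ZF=0 PC=4
Step 5: PC=4 exec 'SUB A, 1'. After: A=4 B=0 C=4 D=0 ZF=0 PC=5
Step 6: PC=5 exec 'JNZ 2'. After: A=4 B=0 C=4 D=0 ZF=0 PC=2
Step 7: PC=2 exec 'SUB C, 4'. After: A=4 B=0 C=0 D=0 ZF=1 PC=3
Step 8: PC=3 exec 'MOV C, 4'. After: A=4 B=0 C=4 D=0 ZF=1 PC=4
Step 9: PC=4 exec 'SUB A, 1'. After: A=3 B=0 C=4 D=0 ZF=0 PC=5
Step 10: PC=5 exec 'JNZ 2'. After: A=3 B=0 C=4 D=0 ZF=0 PC=2
Step 11: PC=2 exec 'SUB C, 4'. After: A=3 B=0 C=0 D=0 ZF=1 PC=3
Step 12: PC=3 exec 'MOV C, 4'. After: A=3 B=0 C=4 D=0 ZF=1 PC=4
Step 13: PC=4 exec 'SUB A, 1'. After: A=2 B=0 C=4 D=0 ZF=0 PC=5
Step 14: PC=5 exec 'JNZ 2'. After: A=2 B=0 C=4 D=0 ZF=0 PC=2
Step 15: PC=2 exec 'SUB C, 4'. After: A=2 B=0 C=0 D=0 ZF=1 PC=3
Step 16: PC=3 exec 'MOV C, 4'. After: A=2 B=0 C=4 D=0 ZF=1 PC=4
Step 17: PC=4 exec 'SUB A, 1'. After: A=1 B=0 C=4 D=0 ZF=0 PC=5
Step 18: PC=5 exec 'JNZ 2'. After: A=1 B=0 C=4 D=0 ZF=0 PC=2
Step 19: PC=2 exec 'SUB C, 4'. After: A=1 B=0 C=0 D=0 ZF=1 PC=3
Step 20: PC=3 exec 'MOV C, 4'. After: A=1 B=0 C=4 D=0 ZF=1 PC=4
Step 21: PC=4 exec 'SUB A, 1'. After: A=0 B=0 C=4 D=0 ZF=1 PC=5
Step 22: PC=5 exec 'JNZ 2'. After: A=0 B=0 C=4 D=0 ZF=1 PC=6
Step 23: PC=6 exec 'MOV D, 1'. After: A=0 B=0 C=4 D=1 ZF=1 PC=7
Step 24: PC=7 exec 'MOV D, 2'. After: A=0 B=0 C=4 D=2 ZF=1 PC=8
Step 25: PC=8 exec 'ADD B, 6'. After: A=0 B=6 C=4 D=2 ZF=0 PC=9
Step 26: PC=9 exec 'HALT'. After: A=0 B=6 C=4 D=2 ZF=0 PC=9 HALTED
Total instructions executed: 26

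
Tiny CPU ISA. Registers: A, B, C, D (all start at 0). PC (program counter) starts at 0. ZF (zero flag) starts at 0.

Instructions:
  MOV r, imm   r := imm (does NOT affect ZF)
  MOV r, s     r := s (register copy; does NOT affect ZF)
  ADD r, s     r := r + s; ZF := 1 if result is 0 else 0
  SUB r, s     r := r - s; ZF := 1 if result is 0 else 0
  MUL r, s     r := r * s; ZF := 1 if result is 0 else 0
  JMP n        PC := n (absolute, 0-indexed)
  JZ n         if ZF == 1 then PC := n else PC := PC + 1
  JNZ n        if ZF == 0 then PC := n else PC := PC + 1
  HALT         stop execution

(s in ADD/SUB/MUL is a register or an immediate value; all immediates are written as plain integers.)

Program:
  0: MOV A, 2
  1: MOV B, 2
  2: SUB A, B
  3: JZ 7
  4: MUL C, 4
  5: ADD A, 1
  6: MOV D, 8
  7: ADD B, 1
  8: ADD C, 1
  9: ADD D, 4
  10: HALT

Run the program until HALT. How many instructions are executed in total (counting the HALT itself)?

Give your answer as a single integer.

Step 1: PC=0 exec 'MOV A, 2'. After: A=2 B=0 C=0 D=0 ZF=0 PC=1
Step 2: PC=1 exec 'MOV B, 2'. After: A=2 B=2 C=0 D=0 ZF=0 PC=2
Step 3: PC=2 exec 'SUB A, B'. After: A=0 B=2 C=0 D=0 ZF=1 PC=3
Step 4: PC=3 exec 'JZ 7'. After: A=0 B=2 C=0 D=0 ZF=1 PC=7
Step 5: PC=7 exec 'ADD B, 1'. After: A=0 B=3 C=0 D=0 ZF=0 PC=8
Step 6: PC=8 exec 'ADD C, 1'. After: A=0 B=3 C=1 D=0 ZF=0 PC=9
Step 7: PC=9 exec 'ADD D, 4'. After: A=0 B=3 C=1 D=4 ZF=0 PC=10
Step 8: PC=10 exec 'HALT'. After: A=0 B=3 C=1 D=4 ZF=0 PC=10 HALTED
Total instructions executed: 8

Answer: 8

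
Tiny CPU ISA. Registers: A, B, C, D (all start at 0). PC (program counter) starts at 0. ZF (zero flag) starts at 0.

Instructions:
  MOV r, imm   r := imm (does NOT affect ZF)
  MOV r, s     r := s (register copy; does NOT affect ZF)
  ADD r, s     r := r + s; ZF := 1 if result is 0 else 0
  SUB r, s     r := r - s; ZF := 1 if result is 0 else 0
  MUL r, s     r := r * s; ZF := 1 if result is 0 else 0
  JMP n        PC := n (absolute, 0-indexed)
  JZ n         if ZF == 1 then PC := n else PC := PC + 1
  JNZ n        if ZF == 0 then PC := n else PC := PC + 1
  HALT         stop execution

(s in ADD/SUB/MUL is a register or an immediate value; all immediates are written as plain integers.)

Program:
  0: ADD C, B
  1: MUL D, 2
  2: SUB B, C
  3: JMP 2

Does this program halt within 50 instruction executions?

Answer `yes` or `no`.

Step 1: PC=0 exec 'ADD C, B'. After: A=0 B=0 C=0 D=0 ZF=1 PC=1
Step 2: PC=1 exec 'MUL D, 2'. After: A=0 B=0 C=0 D=0 ZF=1 PC=2
Step 3: PC=2 exec 'SUB B, C'. After: A=0 B=0 C=0 D=0 ZF=1 PC=3
Step 4: PC=3 exec 'JMP 2'. After: A=0 B=0 C=0 D=0 ZF=1 PC=2
State after step 4 equals state after step 2: the program is in a cycle of length 2 and will never halt.

Answer: no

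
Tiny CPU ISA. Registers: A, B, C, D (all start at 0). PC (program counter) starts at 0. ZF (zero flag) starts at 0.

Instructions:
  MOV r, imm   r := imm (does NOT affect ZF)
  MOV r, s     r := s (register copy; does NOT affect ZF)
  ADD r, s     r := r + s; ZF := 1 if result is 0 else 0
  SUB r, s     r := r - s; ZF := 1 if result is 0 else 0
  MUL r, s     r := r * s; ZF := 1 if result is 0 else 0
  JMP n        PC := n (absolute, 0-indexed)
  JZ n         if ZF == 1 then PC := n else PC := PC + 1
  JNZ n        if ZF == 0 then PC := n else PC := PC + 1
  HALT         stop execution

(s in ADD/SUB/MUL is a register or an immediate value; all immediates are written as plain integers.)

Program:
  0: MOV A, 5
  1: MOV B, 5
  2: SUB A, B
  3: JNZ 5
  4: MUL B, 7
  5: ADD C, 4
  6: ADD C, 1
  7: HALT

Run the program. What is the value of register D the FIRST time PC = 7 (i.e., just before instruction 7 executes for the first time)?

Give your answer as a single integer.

Step 1: PC=0 exec 'MOV A, 5'. After: A=5 B=0 C=0 D=0 ZF=0 PC=1
Step 2: PC=1 exec 'MOV B, 5'. After: A=5 B=5 C=0 D=0 ZF=0 PC=2
Step 3: PC=2 exec 'SUB A, B'. After: A=0 B=5 C=0 D=0 ZF=1 PC=3
Step 4: PC=3 exec 'JNZ 5'. After: A=0 B=5 C=0 D=0 ZF=1 PC=4
Step 5: PC=4 exec 'MUL B, 7'. After: A=0 B=35 C=0 D=0 ZF=0 PC=5
Step 6: PC=5 exec 'ADD C, 4'. After: A=0 B=35 C=4 D=0 ZF=0 PC=6
Step 7: PC=6 exec 'ADD C, 1'. After: A=0 B=35 C=5 D=0 ZF=0 PC=7
First time PC=7: D=0

0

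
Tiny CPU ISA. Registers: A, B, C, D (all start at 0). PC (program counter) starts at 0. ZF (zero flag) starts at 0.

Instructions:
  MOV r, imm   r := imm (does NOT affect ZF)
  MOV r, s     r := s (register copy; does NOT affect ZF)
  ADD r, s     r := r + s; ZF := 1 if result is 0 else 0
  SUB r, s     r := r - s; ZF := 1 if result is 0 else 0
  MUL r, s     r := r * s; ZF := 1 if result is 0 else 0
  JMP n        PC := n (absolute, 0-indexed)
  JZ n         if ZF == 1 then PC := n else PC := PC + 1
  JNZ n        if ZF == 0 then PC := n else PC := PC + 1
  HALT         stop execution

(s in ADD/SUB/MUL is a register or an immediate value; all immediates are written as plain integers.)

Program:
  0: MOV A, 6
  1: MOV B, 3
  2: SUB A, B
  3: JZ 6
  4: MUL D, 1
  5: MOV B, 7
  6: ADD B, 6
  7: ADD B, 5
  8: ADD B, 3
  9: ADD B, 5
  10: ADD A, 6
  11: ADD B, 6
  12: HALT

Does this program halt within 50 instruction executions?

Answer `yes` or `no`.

Step 1: PC=0 exec 'MOV A, 6'. After: A=6 B=0 C=0 D=0 ZF=0 PC=1
Step 2: PC=1 exec 'MOV B, 3'. After: A=6 B=3 C=0 D=0 ZF=0 PC=2
Step 3: PC=2 exec 'SUB A, B'. After: A=3 B=3 C=0 D=0 ZF=0 PC=3
Step 4: PC=3 exec 'JZ 6'. After: A=3 B=3 C=0 D=0 ZF=0 PC=4
Step 5: PC=4 exec 'MUL D, 1'. After: A=3 B=3 C=0 D=0 ZF=1 PC=5
Step 6: PC=5 exec 'MOV B, 7'. After: A=3 B=7 C=0 D=0 ZF=1 PC=6
Step 7: PC=6 exec 'ADD B, 6'. After: A=3 B=13 C=0 D=0 ZF=0 PC=7
Step 8: PC=7 exec 'ADD B, 5'. After: A=3 B=18 C=0 D=0 ZF=0 PC=8
Step 9: PC=8 exec 'ADD B, 3'. After: A=3 B=21 C=0 D=0 ZF=0 PC=9
Step 10: PC=9 exec 'ADD B, 5'. After: A=3 B=26 C=0 D=0 ZF=0 PC=10
Step 11: PC=10 exec 'ADD A, 6'. After: A=9 B=26 C=0 D=0 ZF=0 PC=11
Step 12: PC=11 exec 'ADD B, 6'. After: A=9 B=32 C=0 D=0 ZF=0 PC=12
Step 13: PC=12 exec 'HALT'. After: A=9 B=32 C=0 D=0 ZF=0 PC=12 HALTED

Answer: yes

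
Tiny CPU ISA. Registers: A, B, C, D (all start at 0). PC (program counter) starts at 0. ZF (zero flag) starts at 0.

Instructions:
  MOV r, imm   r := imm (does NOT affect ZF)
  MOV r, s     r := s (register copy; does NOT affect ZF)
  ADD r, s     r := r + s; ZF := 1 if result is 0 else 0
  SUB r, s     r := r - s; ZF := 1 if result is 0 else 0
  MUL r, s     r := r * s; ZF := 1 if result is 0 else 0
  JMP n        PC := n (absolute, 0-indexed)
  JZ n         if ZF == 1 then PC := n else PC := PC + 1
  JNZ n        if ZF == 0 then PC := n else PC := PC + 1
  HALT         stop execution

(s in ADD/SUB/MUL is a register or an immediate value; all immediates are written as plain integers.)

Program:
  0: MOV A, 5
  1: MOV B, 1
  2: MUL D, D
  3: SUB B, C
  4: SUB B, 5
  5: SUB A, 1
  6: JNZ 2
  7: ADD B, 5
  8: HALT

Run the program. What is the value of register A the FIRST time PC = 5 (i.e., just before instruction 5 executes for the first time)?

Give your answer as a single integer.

Step 1: PC=0 exec 'MOV A, 5'. After: A=5 B=0 C=0 D=0 ZF=0 PC=1
Step 2: PC=1 exec 'MOV B, 1'. After: A=5 B=1 C=0 D=0 ZF=0 PC=2
Step 3: PC=2 exec 'MUL D, D'. After: A=5 B=1 C=0 D=0 ZF=1 PC=3
Step 4: PC=3 exec 'SUB B, C'. After: A=5 B=1 C=0 D=0 ZF=0 PC=4
Step 5: PC=4 exec 'SUB B, 5'. After: A=5 B=-4 C=0 D=0 ZF=0 PC=5
First time PC=5: A=5

5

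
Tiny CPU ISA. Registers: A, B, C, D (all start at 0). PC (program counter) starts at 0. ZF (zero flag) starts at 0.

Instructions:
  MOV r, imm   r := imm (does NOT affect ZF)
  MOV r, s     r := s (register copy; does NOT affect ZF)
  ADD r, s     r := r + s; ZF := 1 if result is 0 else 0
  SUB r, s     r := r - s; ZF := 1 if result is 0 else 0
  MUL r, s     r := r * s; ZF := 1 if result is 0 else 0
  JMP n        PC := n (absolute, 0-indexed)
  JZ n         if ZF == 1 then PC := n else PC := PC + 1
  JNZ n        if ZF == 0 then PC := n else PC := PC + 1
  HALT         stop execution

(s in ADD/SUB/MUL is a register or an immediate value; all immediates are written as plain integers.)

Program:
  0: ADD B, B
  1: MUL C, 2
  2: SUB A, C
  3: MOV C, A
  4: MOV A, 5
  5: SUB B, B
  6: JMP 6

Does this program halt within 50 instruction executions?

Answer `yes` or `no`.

Answer: no

Derivation:
Step 1: PC=0 exec 'ADD B, B'. After: A=0 B=0 C=0 D=0 ZF=1 PC=1
Step 2: PC=1 exec 'MUL C, 2'. After: A=0 B=0 C=0 D=0 ZF=1 PC=2
Step 3: PC=2 exec 'SUB A, C'. After: A=0 B=0 C=0 D=0 ZF=1 PC=3
Step 4: PC=3 exec 'MOV C, A'. After: A=0 B=0 C=0 D=0 ZF=1 PC=4
Step 5: PC=4 exec 'MOV A, 5'. After: A=5 B=0 C=0 D=0 ZF=1 PC=5
Step 6: PC=5 exec 'SUB B, B'. After: A=5 B=0 C=0 D=0 ZF=1 PC=6
Step 7: PC=6 exec 'JMP 6'. After: A=5 B=0 C=0 D=0 ZF=1 PC=6
State after step 7 equals state after step 6: the program is in a cycle of length 1 and will never halt.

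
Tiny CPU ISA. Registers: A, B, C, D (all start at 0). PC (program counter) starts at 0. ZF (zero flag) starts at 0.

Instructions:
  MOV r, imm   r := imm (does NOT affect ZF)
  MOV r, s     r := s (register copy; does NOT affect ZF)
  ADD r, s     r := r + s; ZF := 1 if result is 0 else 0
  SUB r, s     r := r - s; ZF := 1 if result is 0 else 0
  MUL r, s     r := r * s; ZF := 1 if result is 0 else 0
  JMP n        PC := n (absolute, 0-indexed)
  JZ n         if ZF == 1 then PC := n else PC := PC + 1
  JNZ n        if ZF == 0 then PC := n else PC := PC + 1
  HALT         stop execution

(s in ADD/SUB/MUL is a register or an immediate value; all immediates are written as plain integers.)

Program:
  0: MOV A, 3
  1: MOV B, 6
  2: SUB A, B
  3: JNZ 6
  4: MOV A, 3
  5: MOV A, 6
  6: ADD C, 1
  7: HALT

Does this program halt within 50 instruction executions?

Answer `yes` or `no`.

Step 1: PC=0 exec 'MOV A, 3'. After: A=3 B=0 C=0 D=0 ZF=0 PC=1
Step 2: PC=1 exec 'MOV B, 6'. After: A=3 B=6 C=0 D=0 ZF=0 PC=2
Step 3: PC=2 exec 'SUB A, B'. After: A=-3 B=6 C=0 D=0 ZF=0 PC=3
Step 4: PC=3 exec 'JNZ 6'. After: A=-3 B=6 C=0 D=0 ZF=0 PC=6
Step 5: PC=6 exec 'ADD C, 1'. After: A=-3 B=6 C=1 D=0 ZF=0 PC=7
Step 6: PC=7 exec 'HALT'. After: A=-3 B=6 C=1 D=0 ZF=0 PC=7 HALTED

Answer: yes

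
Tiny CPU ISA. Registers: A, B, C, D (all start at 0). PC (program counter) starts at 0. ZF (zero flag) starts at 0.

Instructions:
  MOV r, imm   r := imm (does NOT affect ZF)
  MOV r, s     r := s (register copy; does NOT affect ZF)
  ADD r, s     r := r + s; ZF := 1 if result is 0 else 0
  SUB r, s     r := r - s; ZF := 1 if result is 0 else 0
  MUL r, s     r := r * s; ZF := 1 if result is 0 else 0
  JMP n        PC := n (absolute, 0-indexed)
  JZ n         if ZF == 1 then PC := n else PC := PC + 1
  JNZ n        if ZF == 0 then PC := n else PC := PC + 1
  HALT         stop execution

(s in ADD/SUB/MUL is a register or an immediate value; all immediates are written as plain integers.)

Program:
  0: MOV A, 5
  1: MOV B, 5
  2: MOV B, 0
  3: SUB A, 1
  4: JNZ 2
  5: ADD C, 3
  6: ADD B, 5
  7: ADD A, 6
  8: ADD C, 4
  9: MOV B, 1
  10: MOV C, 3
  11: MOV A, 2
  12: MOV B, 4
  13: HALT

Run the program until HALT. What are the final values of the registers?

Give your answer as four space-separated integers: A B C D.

Answer: 2 4 3 0

Derivation:
Step 1: PC=0 exec 'MOV A, 5'. After: A=5 B=0 C=0 D=0 ZF=0 PC=1
Step 2: PC=1 exec 'MOV B, 5'. After: A=5 B=5 C=0 D=0 ZF=0 PC=2
Step 3: PC=2 exec 'MOV B, 0'. After: A=5 B=0 C=0 D=0 ZF=0 PC=3
Step 4: PC=3 exec 'SUB A, 1'. After: A=4 B=0 C=0 D=0 ZF=0 PC=4
Step 5: PC=4 exec 'JNZ 2'. After: A=4 B=0 C=0 D=0 ZF=0 PC=2
Step 6: PC=2 exec 'MOV B, 0'. After: A=4 B=0 C=0 D=0 ZF=0 PC=3
Step 7: PC=3 exec 'SUB A, 1'. After: A=3 B=0 C=0 D=0 ZF=0 PC=4
Step 8: PC=4 exec 'JNZ 2'. After: A=3 B=0 C=0 D=0 ZF=0 PC=2
Step 9: PC=2 exec 'MOV B, 0'. After: A=3 B=0 C=0 D=0 ZF=0 PC=3
Step 10: PC=3 exec 'SUB A, 1'. After: A=2 B=0 C=0 D=0 ZF=0 PC=4
Step 11: PC=4 exec 'JNZ 2'. After: A=2 B=0 C=0 D=0 ZF=0 PC=2
Step 12: PC=2 exec 'MOV B, 0'. After: A=2 B=0 C=0 D=0 ZF=0 PC=3
Step 13: PC=3 exec 'SUB A, 1'. After: A=1 B=0 C=0 D=0 ZF=0 PC=4
Step 14: PC=4 exec 'JNZ 2'. After: A=1 B=0 C=0 D=0 ZF=0 PC=2
Step 15: PC=2 exec 'MOV B, 0'. After: A=1 B=0 C=0 D=0 ZF=0 PC=3
Step 16: PC=3 exec 'SUB A, 1'. After: A=0 B=0 C=0 D=0 ZF=1 PC=4
Step 17: PC=4 exec 'JNZ 2'. After: A=0 B=0 C=0 D=0 ZF=1 PC=5
Step 18: PC=5 exec 'ADD C, 3'. After: A=0 B=0 C=3 D=0 ZF=0 PC=6
Step 19: PC=6 exec 'ADD B, 5'. After: A=0 B=5 C=3 D=0 ZF=0 PC=7
Step 20: PC=7 exec 'ADD A, 6'. After: A=6 B=5 C=3 D=0 ZF=0 PC=8
Step 21: PC=8 exec 'ADD C, 4'. After: A=6 B=5 C=7 D=0 ZF=0 PC=9
Step 22: PC=9 exec 'MOV B, 1'. After: A=6 B=1 C=7 D=0 ZF=0 PC=10
Step 23: PC=10 exec 'MOV C, 3'. After: A=6 B=1 C=3 D=0 ZF=0 PC=11
Step 24: PC=11 exec 'MOV A, 2'. After: A=2 B=1 C=3 D=0 ZF=0 PC=12
Step 25: PC=12 exec 'MOV B, 4'. After: A=2 B=4 C=3 D=0 ZF=0 PC=13
Step 26: PC=13 exec 'HALT'. After: A=2 B=4 C=3 D=0 ZF=0 PC=13 HALTED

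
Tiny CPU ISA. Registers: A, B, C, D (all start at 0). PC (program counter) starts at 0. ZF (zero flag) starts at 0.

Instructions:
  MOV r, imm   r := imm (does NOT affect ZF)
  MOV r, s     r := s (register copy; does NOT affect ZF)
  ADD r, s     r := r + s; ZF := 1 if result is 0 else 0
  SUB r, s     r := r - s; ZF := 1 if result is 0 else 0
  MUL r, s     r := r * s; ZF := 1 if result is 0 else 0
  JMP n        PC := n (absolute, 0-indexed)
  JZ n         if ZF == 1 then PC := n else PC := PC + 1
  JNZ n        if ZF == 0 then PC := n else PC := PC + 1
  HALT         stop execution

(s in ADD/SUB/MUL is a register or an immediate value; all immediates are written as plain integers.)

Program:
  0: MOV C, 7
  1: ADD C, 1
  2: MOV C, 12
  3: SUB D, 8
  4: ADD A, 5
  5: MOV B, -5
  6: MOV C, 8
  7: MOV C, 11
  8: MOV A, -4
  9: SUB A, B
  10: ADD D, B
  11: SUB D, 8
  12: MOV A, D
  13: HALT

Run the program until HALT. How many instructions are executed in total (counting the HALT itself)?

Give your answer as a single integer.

Answer: 14

Derivation:
Step 1: PC=0 exec 'MOV C, 7'. After: A=0 B=0 C=7 D=0 ZF=0 PC=1
Step 2: PC=1 exec 'ADD C, 1'. After: A=0 B=0 C=8 D=0 ZF=0 PC=2
Step 3: PC=2 exec 'MOV C, 12'. After: A=0 B=0 C=12 D=0 ZF=0 PC=3
Step 4: PC=3 exec 'SUB D, 8'. After: A=0 B=0 C=12 D=-8 ZF=0 PC=4
Step 5: PC=4 exec 'ADD A, 5'. After: A=5 B=0 C=12 D=-8 ZF=0 PC=5
Step 6: PC=5 exec 'MOV B, -5'. After: A=5 B=-5 C=12 D=-8 ZF=0 PC=6
Step 7: PC=6 exec 'MOV C, 8'. After: A=5 B=-5 C=8 D=-8 ZF=0 PC=7
Step 8: PC=7 exec 'MOV C, 11'. After: A=5 B=-5 C=11 D=-8 ZF=0 PC=8
Step 9: PC=8 exec 'MOV A, -4'. After: A=-4 B=-5 C=11 D=-8 ZF=0 PC=9
Step 10: PC=9 exec 'SUB A, B'. After: A=1 B=-5 C=11 D=-8 ZF=0 PC=10
Step 11: PC=10 exec 'ADD D, B'. After: A=1 B=-5 C=11 D=-13 ZF=0 PC=11
Step 12: PC=11 exec 'SUB D, 8'. After: A=1 B=-5 C=11 D=-21 ZF=0 PC=12
Step 13: PC=12 exec 'MOV A, D'. After: A=-21 B=-5 C=11 D=-21 ZF=0 PC=13
Step 14: PC=13 exec 'HALT'. After: A=-21 B=-5 C=11 D=-21 ZF=0 PC=13 HALTED
Total instructions executed: 14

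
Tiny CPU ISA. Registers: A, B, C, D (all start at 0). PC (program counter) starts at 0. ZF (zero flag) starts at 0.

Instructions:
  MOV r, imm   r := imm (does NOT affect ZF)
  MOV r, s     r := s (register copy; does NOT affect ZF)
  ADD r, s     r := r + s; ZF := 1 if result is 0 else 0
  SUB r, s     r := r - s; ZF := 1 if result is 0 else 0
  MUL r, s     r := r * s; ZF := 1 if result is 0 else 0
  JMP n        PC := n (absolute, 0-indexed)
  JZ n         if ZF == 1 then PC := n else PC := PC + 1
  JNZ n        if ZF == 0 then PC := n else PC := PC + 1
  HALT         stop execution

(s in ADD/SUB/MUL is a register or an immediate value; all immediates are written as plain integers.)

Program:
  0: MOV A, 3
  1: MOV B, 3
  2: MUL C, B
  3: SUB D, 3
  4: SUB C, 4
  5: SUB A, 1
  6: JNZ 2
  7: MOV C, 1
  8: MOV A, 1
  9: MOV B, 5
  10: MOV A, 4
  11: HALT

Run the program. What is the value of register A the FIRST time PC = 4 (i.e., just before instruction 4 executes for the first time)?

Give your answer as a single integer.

Step 1: PC=0 exec 'MOV A, 3'. After: A=3 B=0 C=0 D=0 ZF=0 PC=1
Step 2: PC=1 exec 'MOV B, 3'. After: A=3 B=3 C=0 D=0 ZF=0 PC=2
Step 3: PC=2 exec 'MUL C, B'. After: A=3 B=3 C=0 D=0 ZF=1 PC=3
Step 4: PC=3 exec 'SUB D, 3'. After: A=3 B=3 C=0 D=-3 ZF=0 PC=4
First time PC=4: A=3

3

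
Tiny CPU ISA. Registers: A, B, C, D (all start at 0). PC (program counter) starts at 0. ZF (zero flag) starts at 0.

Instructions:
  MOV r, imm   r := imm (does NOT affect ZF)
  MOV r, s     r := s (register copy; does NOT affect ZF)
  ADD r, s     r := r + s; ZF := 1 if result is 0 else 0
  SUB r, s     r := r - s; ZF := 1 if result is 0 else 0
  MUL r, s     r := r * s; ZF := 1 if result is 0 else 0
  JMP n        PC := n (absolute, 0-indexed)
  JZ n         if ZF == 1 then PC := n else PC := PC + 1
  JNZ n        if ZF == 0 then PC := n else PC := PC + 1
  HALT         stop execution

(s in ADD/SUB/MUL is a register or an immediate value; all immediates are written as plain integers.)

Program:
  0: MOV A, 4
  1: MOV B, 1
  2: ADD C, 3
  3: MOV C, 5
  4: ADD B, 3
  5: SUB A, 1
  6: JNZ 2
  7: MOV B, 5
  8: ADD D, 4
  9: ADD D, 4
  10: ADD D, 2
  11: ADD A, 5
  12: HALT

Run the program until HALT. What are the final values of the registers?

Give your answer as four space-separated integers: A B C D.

Step 1: PC=0 exec 'MOV A, 4'. After: A=4 B=0 C=0 D=0 ZF=0 PC=1
Step 2: PC=1 exec 'MOV B, 1'. After: A=4 B=1 C=0 D=0 ZF=0 PC=2
Step 3: PC=2 exec 'ADD C, 3'. After: A=4 B=1 C=3 D=0 ZF=0 PC=3
Step 4: PC=3 exec 'MOV C, 5'. After: A=4 B=1 C=5 D=0 ZF=0 PC=4
Step 5: PC=4 exec 'ADD B, 3'. After: A=4 B=4 C=5 D=0 ZF=0 PC=5
Step 6: PC=5 exec 'SUB A, 1'. After: A=3 B=4 C=5 D=0 ZF=0 PC=6
Step 7: PC=6 exec 'JNZ 2'. After: A=3 B=4 C=5 D=0 ZF=0 PC=2
Step 8: PC=2 exec 'ADD C, 3'. After: A=3 B=4 C=8 D=0 ZF=0 PC=3
Step 9: PC=3 exec 'MOV C, 5'. After: A=3 B=4 C=5 D=0 ZF=0 PC=4
Step 10: PC=4 exec 'ADD B, 3'. After: A=3 B=7 C=5 D=0 ZF=0 PC=5
Step 11: PC=5 exec 'SUB A, 1'. After: A=2 B=7 C=5 D=0 ZF=0 PC=6
Step 12: PC=6 exec 'JNZ 2'. After: A=2 B=7 C=5 D=0 ZF=0 PC=2
Step 13: PC=2 exec 'ADD C, 3'. After: A=2 B=7 C=8 D=0 ZF=0 PC=3
Step 14: PC=3 exec 'MOV C, 5'. After: A=2 B=7 C=5 D=0 ZF=0 PC=4
Step 15: PC=4 exec 'ADD B, 3'. After: A=2 B=10 C=5 D=0 ZF=0 PC=5
Step 16: PC=5 exec 'SUB A, 1'. After: A=1 B=10 C=5 D=0 ZF=0 PC=6
Step 17: PC=6 exec 'JNZ 2'. After: A=1 B=10 C=5 D=0 ZF=0 PC=2
Step 18: PC=2 exec 'ADD C, 3'. After: A=1 B=10 C=8 D=0 ZF=0 PC=3
Step 19: PC=3 exec 'MOV C, 5'. After: A=1 B=10 C=5 D=0 ZF=0 PC=4
Step 20: PC=4 exec 'ADD B, 3'. After: A=1 B=13 C=5 D=0 ZF=0 PC=5
Step 21: PC=5 exec 'SUB A, 1'. After: A=0 B=13 C=5 D=0 ZF=1 PC=6
Step 22: PC=6 exec 'JNZ 2'. After: A=0 B=13 C=5 D=0 ZF=1 PC=7
Step 23: PC=7 exec 'MOV B, 5'. After: A=0 B=5 C=5 D=0 ZF=1 PC=8
Step 24: PC=8 exec 'ADD D, 4'. After: A=0 B=5 C=5 D=4 ZF=0 PC=9
Step 25: PC=9 exec 'ADD D, 4'. After: A=0 B=5 C=5 D=8 ZF=0 PC=10
Step 26: PC=10 exec 'ADD D, 2'. After: A=0 B=5 C=5 D=10 ZF=0 PC=11
Step 27: PC=11 exec 'ADD A, 5'. After: A=5 B=5 C=5 D=10 ZF=0 PC=12
Step 28: PC=12 exec 'HALT'. After: A=5 B=5 C=5 D=10 ZF=0 PC=12 HALTED

Answer: 5 5 5 10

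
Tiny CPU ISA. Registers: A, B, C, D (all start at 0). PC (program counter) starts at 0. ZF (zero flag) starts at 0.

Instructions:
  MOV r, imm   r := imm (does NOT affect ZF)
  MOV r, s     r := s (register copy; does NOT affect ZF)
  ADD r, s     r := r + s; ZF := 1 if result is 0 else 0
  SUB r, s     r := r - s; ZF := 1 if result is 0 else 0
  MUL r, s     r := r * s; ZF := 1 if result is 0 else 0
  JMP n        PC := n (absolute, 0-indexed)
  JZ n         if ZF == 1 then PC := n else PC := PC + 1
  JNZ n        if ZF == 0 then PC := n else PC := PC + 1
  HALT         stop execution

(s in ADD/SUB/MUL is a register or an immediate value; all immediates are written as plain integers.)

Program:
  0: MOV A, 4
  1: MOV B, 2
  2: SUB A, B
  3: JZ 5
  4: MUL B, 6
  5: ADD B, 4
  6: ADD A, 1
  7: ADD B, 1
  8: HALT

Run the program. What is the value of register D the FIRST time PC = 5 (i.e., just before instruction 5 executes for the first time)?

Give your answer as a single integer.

Step 1: PC=0 exec 'MOV A, 4'. After: A=4 B=0 C=0 D=0 ZF=0 PC=1
Step 2: PC=1 exec 'MOV B, 2'. After: A=4 B=2 C=0 D=0 ZF=0 PC=2
Step 3: PC=2 exec 'SUB A, B'. After: A=2 B=2 C=0 D=0 ZF=0 PC=3
Step 4: PC=3 exec 'JZ 5'. After: A=2 B=2 C=0 D=0 ZF=0 PC=4
Step 5: PC=4 exec 'MUL B, 6'. After: A=2 B=12 C=0 D=0 ZF=0 PC=5
First time PC=5: D=0

0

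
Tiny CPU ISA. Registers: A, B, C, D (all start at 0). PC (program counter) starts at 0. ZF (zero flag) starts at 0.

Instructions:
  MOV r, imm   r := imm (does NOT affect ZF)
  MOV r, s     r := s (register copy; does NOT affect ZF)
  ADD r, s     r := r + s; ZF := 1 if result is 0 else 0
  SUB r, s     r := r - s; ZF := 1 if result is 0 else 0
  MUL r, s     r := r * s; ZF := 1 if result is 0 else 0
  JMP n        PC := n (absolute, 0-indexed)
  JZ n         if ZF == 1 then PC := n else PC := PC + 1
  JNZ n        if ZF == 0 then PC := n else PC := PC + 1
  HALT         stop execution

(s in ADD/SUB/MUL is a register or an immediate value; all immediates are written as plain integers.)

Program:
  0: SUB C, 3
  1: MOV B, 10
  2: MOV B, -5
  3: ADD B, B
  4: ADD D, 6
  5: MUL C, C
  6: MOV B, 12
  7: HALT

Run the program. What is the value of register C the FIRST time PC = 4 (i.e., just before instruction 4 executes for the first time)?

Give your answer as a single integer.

Step 1: PC=0 exec 'SUB C, 3'. After: A=0 B=0 C=-3 D=0 ZF=0 PC=1
Step 2: PC=1 exec 'MOV B, 10'. After: A=0 B=10 C=-3 D=0 ZF=0 PC=2
Step 3: PC=2 exec 'MOV B, -5'. After: A=0 B=-5 C=-3 D=0 ZF=0 PC=3
Step 4: PC=3 exec 'ADD B, B'. After: A=0 B=-10 C=-3 D=0 ZF=0 PC=4
First time PC=4: C=-3

-3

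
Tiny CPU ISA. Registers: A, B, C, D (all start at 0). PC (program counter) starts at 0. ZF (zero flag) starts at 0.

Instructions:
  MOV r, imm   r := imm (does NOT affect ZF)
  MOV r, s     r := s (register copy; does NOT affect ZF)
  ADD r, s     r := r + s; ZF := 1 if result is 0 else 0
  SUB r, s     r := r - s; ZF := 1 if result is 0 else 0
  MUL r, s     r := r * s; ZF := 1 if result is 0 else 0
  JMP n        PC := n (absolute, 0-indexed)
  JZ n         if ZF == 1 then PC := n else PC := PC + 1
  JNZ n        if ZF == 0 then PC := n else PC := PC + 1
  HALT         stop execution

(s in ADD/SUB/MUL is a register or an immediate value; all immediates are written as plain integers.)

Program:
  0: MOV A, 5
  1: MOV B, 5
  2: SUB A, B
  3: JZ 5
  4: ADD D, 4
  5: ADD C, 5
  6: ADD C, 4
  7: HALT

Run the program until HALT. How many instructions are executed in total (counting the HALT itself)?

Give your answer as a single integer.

Step 1: PC=0 exec 'MOV A, 5'. After: A=5 B=0 C=0 D=0 ZF=0 PC=1
Step 2: PC=1 exec 'MOV B, 5'. After: A=5 B=5 C=0 D=0 ZF=0 PC=2
Step 3: PC=2 exec 'SUB A, B'. After: A=0 B=5 C=0 D=0 ZF=1 PC=3
Step 4: PC=3 exec 'JZ 5'. After: A=0 B=5 C=0 D=0 ZF=1 PC=5
Step 5: PC=5 exec 'ADD C, 5'. After: A=0 B=5 C=5 D=0 ZF=0 PC=6
Step 6: PC=6 exec 'ADD C, 4'. After: A=0 B=5 C=9 D=0 ZF=0 PC=7
Step 7: PC=7 exec 'HALT'. After: A=0 B=5 C=9 D=0 ZF=0 PC=7 HALTED
Total instructions executed: 7

Answer: 7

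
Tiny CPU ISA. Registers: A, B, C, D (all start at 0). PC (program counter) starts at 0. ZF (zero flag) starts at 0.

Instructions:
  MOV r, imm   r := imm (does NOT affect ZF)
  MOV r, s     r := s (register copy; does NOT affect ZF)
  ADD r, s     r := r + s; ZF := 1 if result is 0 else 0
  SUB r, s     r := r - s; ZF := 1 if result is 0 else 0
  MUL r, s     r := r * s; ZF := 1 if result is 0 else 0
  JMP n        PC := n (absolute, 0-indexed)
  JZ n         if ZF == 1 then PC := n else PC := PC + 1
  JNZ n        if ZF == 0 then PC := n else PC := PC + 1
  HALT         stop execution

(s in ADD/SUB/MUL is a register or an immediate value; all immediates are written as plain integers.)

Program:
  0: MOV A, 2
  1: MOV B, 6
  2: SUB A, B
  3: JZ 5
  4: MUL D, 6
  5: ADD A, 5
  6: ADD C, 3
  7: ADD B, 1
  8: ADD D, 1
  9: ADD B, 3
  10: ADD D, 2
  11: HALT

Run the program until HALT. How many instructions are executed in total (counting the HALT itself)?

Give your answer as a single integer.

Step 1: PC=0 exec 'MOV A, 2'. After: A=2 B=0 C=0 D=0 ZF=0 PC=1
Step 2: PC=1 exec 'MOV B, 6'. After: A=2 B=6 C=0 D=0 ZF=0 PC=2
Step 3: PC=2 exec 'SUB A, B'. After: A=-4 B=6 C=0 D=0 ZF=0 PC=3
Step 4: PC=3 exec 'JZ 5'. After: A=-4 B=6 C=0 D=0 ZF=0 PC=4
Step 5: PC=4 exec 'MUL D, 6'. After: A=-4 B=6 C=0 D=0 ZF=1 PC=5
Step 6: PC=5 exec 'ADD A, 5'. After: A=1 B=6 C=0 D=0 ZF=0 PC=6
Step 7: PC=6 exec 'ADD C, 3'. After: A=1 B=6 C=3 D=0 ZF=0 PC=7
Step 8: PC=7 exec 'ADD B, 1'. After: A=1 B=7 C=3 D=0 ZF=0 PC=8
Step 9: PC=8 exec 'ADD D, 1'. After: A=1 B=7 C=3 D=1 ZF=0 PC=9
Step 10: PC=9 exec 'ADD B, 3'. After: A=1 B=10 C=3 D=1 ZF=0 PC=10
Step 11: PC=10 exec 'ADD D, 2'. After: A=1 B=10 C=3 D=3 ZF=0 PC=11
Step 12: PC=11 exec 'HALT'. After: A=1 B=10 C=3 D=3 ZF=0 PC=11 HALTED
Total instructions executed: 12

Answer: 12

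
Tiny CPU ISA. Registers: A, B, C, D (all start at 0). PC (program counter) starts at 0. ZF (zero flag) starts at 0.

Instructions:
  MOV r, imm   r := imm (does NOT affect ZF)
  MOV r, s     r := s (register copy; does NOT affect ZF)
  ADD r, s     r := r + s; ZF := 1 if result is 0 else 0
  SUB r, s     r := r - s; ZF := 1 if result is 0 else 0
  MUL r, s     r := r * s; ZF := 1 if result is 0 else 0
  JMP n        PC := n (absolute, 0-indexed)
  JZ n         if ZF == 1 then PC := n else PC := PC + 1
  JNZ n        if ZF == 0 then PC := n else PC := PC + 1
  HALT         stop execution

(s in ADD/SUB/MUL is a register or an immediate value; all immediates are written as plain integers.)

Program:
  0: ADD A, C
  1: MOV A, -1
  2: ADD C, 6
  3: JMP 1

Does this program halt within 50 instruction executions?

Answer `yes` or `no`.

Step 1: PC=0 exec 'ADD A, C'. After: A=0 B=0 C=0 D=0 ZF=1 PC=1
Step 2: PC=1 exec 'MOV A, -1'. After: A=-1 B=0 C=0 D=0 ZF=1 PC=2
Step 3: PC=2 exec 'ADD C, 6'. After: A=-1 B=0 C=6 D=0 ZF=0 PC=3
Step 4: PC=3 exec 'JMP 1'. After: A=-1 B=0 C=6 D=0 ZF=0 PC=1
Step 5: PC=1 exec 'MOV A, -1'. After: A=-1 B=0 C=6 D=0 ZF=0 PC=2
Step 6: PC=2 exec 'ADD C, 6'. After: A=-1 B=0 C=12 D=0 ZF=0 PC=3
Step 7: PC=3 exec 'JMP 1'. After: A=-1 B=0 C=12 D=0 ZF=0 PC=1
Step 8: PC=1 exec 'MOV A, -1'. After: A=-1 B=0 C=12 D=0 ZF=0 PC=2
Step 9: PC=2 exec 'ADD C, 6'. After: A=-1 B=0 C=18 D=0 ZF=0 PC=3
Step 10: PC=3 exec 'JMP 1'. After: A=-1 B=0 C=18 D=0 ZF=0 PC=1
Step 11: PC=1 exec 'MOV A, -1'. After: A=-1 B=0 C=18 D=0 ZF=0 PC=2
Step 12: PC=2 exec 'ADD C, 6'. After: A=-1 B=0 C=24 D=0 ZF=0 PC=3
Step 13: PC=3 exec 'JMP 1'. After: A=-1 B=0 C=24 D=0 ZF=0 PC=1
Step 14: PC=1 exec 'MOV A, -1'. After: A=-1 B=0 C=24 D=0 ZF=0 PC=2
Step 15: PC=2 exec 'ADD C, 6'. After: A=-1 B=0 C=30 D=0 ZF=0 PC=3
After 50 steps: not halted. PC revisits the same instructions with no path to HALT; will never halt.

Answer: no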